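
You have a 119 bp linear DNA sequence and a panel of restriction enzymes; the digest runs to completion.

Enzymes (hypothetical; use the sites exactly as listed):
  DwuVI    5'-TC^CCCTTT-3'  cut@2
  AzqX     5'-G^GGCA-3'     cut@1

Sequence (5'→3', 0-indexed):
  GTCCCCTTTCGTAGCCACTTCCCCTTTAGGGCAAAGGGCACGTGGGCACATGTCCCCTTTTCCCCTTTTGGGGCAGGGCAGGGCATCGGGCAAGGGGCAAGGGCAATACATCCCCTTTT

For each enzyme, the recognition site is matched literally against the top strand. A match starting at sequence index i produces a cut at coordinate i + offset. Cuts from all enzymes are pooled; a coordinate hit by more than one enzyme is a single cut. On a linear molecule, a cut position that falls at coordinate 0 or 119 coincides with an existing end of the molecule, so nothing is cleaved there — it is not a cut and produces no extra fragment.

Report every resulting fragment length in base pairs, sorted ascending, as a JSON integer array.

Per-enzyme occurrences:
  DwuVI (TCCCCTTT, off=2): starts [1, 19, 52, 60, 110] → cuts [3, 21, 54, 62, 112]
  AzqX (GGGCA, off=1): starts [28, 35, 43, 70, 75, 80, 87, 94, 100] → cuts [29, 36, 44, 71, 76, 81, 88, 95, 101]

All cut coordinates (distinct, sorted): [3, 21, 29, 36, 44, 54, 62, 71, 76, 81, 88, 95, 101, 112]

Fragment lengths:
  [0,3): 3 bp
  [3,21): 18 bp
  [21,29): 8 bp
  [29,36): 7 bp
  [36,44): 8 bp
  [44,54): 10 bp
  [54,62): 8 bp
  [62,71): 9 bp
  [71,76): 5 bp
  [76,81): 5 bp
  [81,88): 7 bp
  [88,95): 7 bp
  [95,101): 6 bp
  [101,112): 11 bp
  [112,119): 7 bp

[3,5,5,6,7,7,7,7,8,8,8,9,10,11,18]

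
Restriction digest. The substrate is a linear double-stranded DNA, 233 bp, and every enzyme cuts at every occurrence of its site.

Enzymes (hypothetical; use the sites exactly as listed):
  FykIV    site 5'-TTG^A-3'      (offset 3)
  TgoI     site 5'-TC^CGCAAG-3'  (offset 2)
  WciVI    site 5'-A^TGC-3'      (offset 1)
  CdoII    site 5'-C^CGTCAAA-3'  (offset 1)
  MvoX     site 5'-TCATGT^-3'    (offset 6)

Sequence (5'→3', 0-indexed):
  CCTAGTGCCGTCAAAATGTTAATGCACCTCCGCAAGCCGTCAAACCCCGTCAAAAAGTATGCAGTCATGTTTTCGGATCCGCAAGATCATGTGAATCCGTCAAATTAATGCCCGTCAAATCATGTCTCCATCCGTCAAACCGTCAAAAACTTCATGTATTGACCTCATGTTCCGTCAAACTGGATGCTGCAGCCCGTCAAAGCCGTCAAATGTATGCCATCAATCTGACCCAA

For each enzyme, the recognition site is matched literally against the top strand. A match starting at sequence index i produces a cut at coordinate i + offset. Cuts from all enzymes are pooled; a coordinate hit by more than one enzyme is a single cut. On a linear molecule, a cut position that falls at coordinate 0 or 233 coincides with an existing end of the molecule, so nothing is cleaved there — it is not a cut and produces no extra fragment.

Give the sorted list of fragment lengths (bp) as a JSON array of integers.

[2,4,4,5,7,7,8,8,8,9,9,9,10,10,11,11,11,12,12,13,13,14,17,19]

Scan for sites:
  FykIV (TTGA, off=3): starts [158] → cuts [161]
  TgoI (TCCGCAAG, off=2): starts [28, 77] → cuts [30, 79]
  WciVI (ATGC, off=1): starts [21, 58, 107, 183, 213] → cuts [22, 59, 108, 184, 214]
  CdoII (CCGTCAAA, off=1): starts [7, 36, 46, 96, 111, 131, 139, 171, 193, 202] → cuts [8, 37, 47, 97, 112, 132, 140, 172, 194, 203]
  MvoX (TCATGT, off=6): starts [64, 86, 119, 151, 164] → cuts [70, 92, 125, 157, 170]

All cut coordinates (distinct, sorted): [8, 22, 30, 37, 47, 59, 70, 79, 92, 97, 108, 112, 125, 132, 140, 157, 161, 170, 172, 184, 194, 203, 214]

Fragments:
  [0,8): 8 bp
  [8,22): 14 bp
  [22,30): 8 bp
  [30,37): 7 bp
  [37,47): 10 bp
  [47,59): 12 bp
  [59,70): 11 bp
  [70,79): 9 bp
  [79,92): 13 bp
  [92,97): 5 bp
  [97,108): 11 bp
  [108,112): 4 bp
  [112,125): 13 bp
  [125,132): 7 bp
  [132,140): 8 bp
  [140,157): 17 bp
  [157,161): 4 bp
  [161,170): 9 bp
  [170,172): 2 bp
  [172,184): 12 bp
  [184,194): 10 bp
  [194,203): 9 bp
  [203,214): 11 bp
  [214,233): 19 bp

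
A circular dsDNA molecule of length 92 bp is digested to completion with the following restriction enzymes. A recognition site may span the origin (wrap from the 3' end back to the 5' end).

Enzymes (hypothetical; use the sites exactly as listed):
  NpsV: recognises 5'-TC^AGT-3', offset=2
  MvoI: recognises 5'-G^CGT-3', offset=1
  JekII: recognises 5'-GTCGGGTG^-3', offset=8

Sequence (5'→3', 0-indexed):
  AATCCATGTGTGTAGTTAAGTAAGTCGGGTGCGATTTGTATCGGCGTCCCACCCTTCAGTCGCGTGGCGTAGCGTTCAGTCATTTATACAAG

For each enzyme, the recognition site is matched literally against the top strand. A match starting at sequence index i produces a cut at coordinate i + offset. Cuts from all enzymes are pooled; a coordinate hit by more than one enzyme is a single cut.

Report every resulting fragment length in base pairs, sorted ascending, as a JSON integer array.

[5,5,5,5,13,13,46]

Per-enzyme occurrences:
  NpsV TCAGT/2: at [55, 75] ⇒ [57, 77]
  MvoI GCGT/1: at [43, 61, 66, 71] ⇒ [44, 62, 67, 72]
  JekII GTCGGGTG/8: at [23] ⇒ [31]

All cut coordinates (distinct, sorted): [31, 44, 57, 62, 67, 72, 77]

Fragment lengths:
  31→44: 13 bp
  44→57: 13 bp
  57→62: 5 bp
  62→67: 5 bp
  67→72: 5 bp
  72→77: 5 bp
  77→31 (wrap): 92-77+31 = 46 bp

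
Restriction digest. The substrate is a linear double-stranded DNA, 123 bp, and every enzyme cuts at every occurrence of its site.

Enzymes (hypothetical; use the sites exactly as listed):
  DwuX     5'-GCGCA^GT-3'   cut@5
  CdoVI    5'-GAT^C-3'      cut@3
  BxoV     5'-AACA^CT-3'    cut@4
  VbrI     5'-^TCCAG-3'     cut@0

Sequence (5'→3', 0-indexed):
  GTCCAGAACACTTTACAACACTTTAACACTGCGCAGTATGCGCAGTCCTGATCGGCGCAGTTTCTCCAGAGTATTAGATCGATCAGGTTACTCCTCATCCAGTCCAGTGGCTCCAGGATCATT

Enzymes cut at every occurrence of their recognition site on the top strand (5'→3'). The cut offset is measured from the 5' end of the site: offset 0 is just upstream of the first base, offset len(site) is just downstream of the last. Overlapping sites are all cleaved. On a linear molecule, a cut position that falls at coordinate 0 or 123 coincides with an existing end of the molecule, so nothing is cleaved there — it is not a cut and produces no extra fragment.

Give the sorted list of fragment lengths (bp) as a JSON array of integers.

Scan for sites:
  DwuX GCGCAGT/5: at [30, 39, 54] ⇒ [35, 44, 59]
  CdoVI GATC/3: at [49, 76, 80, 116] ⇒ [52, 79, 83, 119]
  BxoV AACACT/4: at [6, 16, 24] ⇒ [10, 20, 28]
  VbrI TCCAG/0: at [1, 64, 97, 102, 111] ⇒ [1, 64, 97, 102, 111]

Pooled cuts: [1, 10, 20, 28, 35, 44, 52, 59, 64, 79, 83, 97, 102, 111, 119]

Fragment lengths:
  [0,1): 1 bp
  [1,10): 9 bp
  [10,20): 10 bp
  [20,28): 8 bp
  [28,35): 7 bp
  [35,44): 9 bp
  [44,52): 8 bp
  [52,59): 7 bp
  [59,64): 5 bp
  [64,79): 15 bp
  [79,83): 4 bp
  [83,97): 14 bp
  [97,102): 5 bp
  [102,111): 9 bp
  [111,119): 8 bp
  [119,123): 4 bp

[1,4,4,5,5,7,7,8,8,8,9,9,9,10,14,15]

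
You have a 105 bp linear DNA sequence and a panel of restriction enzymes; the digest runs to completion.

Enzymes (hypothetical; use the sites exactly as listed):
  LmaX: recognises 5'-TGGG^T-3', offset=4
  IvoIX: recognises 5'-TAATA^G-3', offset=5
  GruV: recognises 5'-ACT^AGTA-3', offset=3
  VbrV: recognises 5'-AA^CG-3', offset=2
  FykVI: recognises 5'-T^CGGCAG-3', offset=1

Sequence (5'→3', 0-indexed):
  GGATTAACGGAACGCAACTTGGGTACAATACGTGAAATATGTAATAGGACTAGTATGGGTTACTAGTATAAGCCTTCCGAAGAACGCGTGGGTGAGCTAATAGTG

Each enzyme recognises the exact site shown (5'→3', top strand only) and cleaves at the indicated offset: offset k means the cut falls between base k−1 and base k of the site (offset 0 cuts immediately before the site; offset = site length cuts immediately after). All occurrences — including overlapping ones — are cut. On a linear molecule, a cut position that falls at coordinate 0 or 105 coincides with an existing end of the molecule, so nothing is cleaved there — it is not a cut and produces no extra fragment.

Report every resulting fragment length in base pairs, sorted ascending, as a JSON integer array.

Scan for sites:
  LmaX (TGGGT, off=4): starts [19, 55, 88] → cuts [23, 59, 92]
  IvoIX (TAATAG, off=5): starts [41, 97] → cuts [46, 102]
  GruV (ACTAGTA, off=3): starts [48, 61] → cuts [51, 64]
  VbrV (AACG, off=2): starts [5, 10, 82] → cuts [7, 12, 84]
  FykVI (TCGGCAG, off=1): no sites

Pooled cuts: [7, 12, 23, 46, 51, 59, 64, 84, 92, 102]

Fragments:
  [0,7): 7 bp
  [7,12): 5 bp
  [12,23): 11 bp
  [23,46): 23 bp
  [46,51): 5 bp
  [51,59): 8 bp
  [59,64): 5 bp
  [64,84): 20 bp
  [84,92): 8 bp
  [92,102): 10 bp
  [102,105): 3 bp

[3,5,5,5,7,8,8,10,11,20,23]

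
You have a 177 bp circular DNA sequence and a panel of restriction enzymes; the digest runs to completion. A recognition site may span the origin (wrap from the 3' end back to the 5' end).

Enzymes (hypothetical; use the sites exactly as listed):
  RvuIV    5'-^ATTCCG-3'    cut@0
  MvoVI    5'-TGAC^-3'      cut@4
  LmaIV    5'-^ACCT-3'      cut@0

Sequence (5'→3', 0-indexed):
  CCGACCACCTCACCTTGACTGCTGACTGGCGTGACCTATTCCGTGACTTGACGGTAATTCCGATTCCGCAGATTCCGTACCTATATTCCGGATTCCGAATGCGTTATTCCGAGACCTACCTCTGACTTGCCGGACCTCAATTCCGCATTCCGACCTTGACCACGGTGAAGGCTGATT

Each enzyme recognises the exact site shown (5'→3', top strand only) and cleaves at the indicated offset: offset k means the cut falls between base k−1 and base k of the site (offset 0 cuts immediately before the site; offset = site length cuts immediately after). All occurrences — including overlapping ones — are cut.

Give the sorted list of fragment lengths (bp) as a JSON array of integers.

[2,2,4,4,5,5,6,6,6,6,7,7,7,7,7,7,8,8,8,9,9,9,10,14,14]

Site scan:
  RvuIV ATTCCG/0: at [37, 56, 62, 71, 84, 91, 105, 139, 146, 174] ⇒ [37, 56, 62, 71, 84, 91, 105, 139, 146, 174]
  MvoVI TGAC/4: at [15, 22, 31, 43, 48, 122, 156] ⇒ [19, 26, 35, 47, 52, 126, 160]
  LmaIV ACCT/0: at [6, 11, 33, 78, 113, 117, 133, 152] ⇒ [6, 11, 33, 78, 113, 117, 133, 152]

All cut coordinates (distinct, sorted): [6, 11, 19, 26, 33, 35, 37, 47, 52, 56, 62, 71, 78, 84, 91, 105, 113, 117, 126, 133, 139, 146, 152, 160, 174]

Fragments:
  6→11: 5 bp
  11→19: 8 bp
  19→26: 7 bp
  26→33: 7 bp
  33→35: 2 bp
  35→37: 2 bp
  37→47: 10 bp
  47→52: 5 bp
  52→56: 4 bp
  56→62: 6 bp
  62→71: 9 bp
  71→78: 7 bp
  78→84: 6 bp
  84→91: 7 bp
  91→105: 14 bp
  105→113: 8 bp
  113→117: 4 bp
  117→126: 9 bp
  126→133: 7 bp
  133→139: 6 bp
  139→146: 7 bp
  146→152: 6 bp
  152→160: 8 bp
  160→174: 14 bp
  174→6 (wrap): 177-174+6 = 9 bp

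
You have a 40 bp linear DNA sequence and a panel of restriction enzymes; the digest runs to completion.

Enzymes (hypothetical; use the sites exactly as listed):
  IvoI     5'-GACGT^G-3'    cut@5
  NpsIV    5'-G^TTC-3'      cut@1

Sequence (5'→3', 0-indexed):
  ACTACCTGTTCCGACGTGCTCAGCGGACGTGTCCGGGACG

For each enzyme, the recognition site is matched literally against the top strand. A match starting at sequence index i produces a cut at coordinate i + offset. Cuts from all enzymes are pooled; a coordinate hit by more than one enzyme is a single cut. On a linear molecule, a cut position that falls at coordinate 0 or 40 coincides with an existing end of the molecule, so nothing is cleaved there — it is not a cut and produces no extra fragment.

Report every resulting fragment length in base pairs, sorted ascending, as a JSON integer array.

Per-enzyme occurrences:
  IvoI GACGTG/5: at [12, 25] ⇒ [17, 30]
  NpsIV GTTC/1: at [7] ⇒ [8]

All cut coordinates (distinct, sorted): [8, 17, 30]

Fragment lengths:
  [0,8): 8 bp
  [8,17): 9 bp
  [17,30): 13 bp
  [30,40): 10 bp

[8,9,10,13]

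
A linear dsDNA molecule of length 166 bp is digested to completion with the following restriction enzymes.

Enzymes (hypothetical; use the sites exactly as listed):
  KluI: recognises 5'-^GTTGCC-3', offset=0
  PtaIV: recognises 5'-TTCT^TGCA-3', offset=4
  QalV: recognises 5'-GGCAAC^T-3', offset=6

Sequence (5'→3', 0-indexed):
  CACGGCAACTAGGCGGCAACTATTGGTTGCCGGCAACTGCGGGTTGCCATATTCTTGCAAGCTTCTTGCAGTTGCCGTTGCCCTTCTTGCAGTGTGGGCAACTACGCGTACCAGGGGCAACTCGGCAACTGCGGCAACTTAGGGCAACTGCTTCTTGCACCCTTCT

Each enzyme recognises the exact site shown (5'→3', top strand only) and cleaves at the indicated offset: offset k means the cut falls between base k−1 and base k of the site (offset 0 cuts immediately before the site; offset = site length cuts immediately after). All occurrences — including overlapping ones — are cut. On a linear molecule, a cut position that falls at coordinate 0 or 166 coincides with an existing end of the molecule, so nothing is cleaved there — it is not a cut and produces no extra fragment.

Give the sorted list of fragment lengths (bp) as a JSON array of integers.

Scan for sites:
  KluI GTTGCC/0: at [25, 42, 70, 76] ⇒ [25, 42, 70, 76]
  PtaIV TTCTTGCA/4: at [51, 62, 83, 151] ⇒ [55, 66, 87, 155]
  QalV GGCAACT/6: at [3, 14, 31, 96, 115, 123, 132, 142] ⇒ [9, 20, 37, 102, 121, 129, 138, 148]

All cut coordinates (distinct, sorted): [9, 20, 25, 37, 42, 55, 66, 70, 76, 87, 102, 121, 129, 138, 148, 155]

Fragments:
  [0,9): 9 bp
  [9,20): 11 bp
  [20,25): 5 bp
  [25,37): 12 bp
  [37,42): 5 bp
  [42,55): 13 bp
  [55,66): 11 bp
  [66,70): 4 bp
  [70,76): 6 bp
  [76,87): 11 bp
  [87,102): 15 bp
  [102,121): 19 bp
  [121,129): 8 bp
  [129,138): 9 bp
  [138,148): 10 bp
  [148,155): 7 bp
  [155,166): 11 bp

[4,5,5,6,7,8,9,9,10,11,11,11,11,12,13,15,19]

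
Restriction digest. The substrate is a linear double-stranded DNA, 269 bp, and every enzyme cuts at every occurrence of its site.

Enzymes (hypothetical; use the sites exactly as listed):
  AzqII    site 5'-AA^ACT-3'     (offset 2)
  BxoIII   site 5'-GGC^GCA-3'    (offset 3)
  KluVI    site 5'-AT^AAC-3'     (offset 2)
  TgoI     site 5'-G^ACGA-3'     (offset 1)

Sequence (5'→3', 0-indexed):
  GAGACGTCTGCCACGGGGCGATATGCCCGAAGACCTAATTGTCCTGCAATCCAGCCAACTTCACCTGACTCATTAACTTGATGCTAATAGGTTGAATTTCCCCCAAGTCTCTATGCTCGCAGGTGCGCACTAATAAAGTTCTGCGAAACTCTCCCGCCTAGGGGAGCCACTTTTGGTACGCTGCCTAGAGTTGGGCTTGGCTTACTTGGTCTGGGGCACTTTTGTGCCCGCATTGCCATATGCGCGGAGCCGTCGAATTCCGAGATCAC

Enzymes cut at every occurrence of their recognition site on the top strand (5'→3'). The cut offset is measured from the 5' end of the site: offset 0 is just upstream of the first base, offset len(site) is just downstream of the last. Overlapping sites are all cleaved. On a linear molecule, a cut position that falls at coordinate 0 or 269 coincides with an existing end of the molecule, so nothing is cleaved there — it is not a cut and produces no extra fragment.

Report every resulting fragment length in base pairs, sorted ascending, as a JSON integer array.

[122,147]

Scan for sites:
  AzqII AAACT/2: at [145] ⇒ [147]
  BxoIII (GGCGCA, off=3): no sites
  KluVI (ATAAC, off=2): no sites
  TgoI (GACGA, off=1): no sites

All cut coordinates (distinct, sorted): [147]

Fragments:
  [0,147): 147 bp
  [147,269): 122 bp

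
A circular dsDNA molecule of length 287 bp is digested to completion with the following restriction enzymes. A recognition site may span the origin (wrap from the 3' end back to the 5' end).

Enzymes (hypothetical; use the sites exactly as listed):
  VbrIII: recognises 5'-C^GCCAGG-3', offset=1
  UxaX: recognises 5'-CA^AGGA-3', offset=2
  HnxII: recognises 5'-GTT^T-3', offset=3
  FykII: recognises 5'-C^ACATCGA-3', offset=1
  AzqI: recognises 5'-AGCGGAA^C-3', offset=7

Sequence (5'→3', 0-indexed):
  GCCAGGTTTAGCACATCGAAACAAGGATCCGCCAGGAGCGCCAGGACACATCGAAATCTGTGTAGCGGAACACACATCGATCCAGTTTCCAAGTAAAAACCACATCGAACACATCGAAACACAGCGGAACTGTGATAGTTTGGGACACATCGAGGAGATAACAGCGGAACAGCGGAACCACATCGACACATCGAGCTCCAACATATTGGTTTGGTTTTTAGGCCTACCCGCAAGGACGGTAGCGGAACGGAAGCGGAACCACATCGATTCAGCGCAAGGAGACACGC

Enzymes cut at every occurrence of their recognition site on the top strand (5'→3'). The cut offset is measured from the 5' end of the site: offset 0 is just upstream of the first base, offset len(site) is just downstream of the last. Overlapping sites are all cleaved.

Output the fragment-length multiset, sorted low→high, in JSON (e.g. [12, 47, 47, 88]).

Per-enzyme occurrences:
  VbrIII (CGCCAGG, off=1): starts [29, 38, 286] → cuts [0, 30, 39]
  UxaX (CAAGGA, off=2): starts [21, 230, 274] → cuts [23, 232, 276]
  HnxII (GTTT, off=3): starts [5, 84, 137, 208, 213] → cuts [8, 87, 140, 211, 216]
  FykII (CACATCGA, off=1): starts [11, 46, 72, 100, 109, 145, 178, 186, 259] → cuts [12, 47, 73, 101, 110, 146, 179, 187, 260]
  AzqI (AGCGGAAC, off=7): starts [63, 122, 162, 170, 240, 251] → cuts [70, 129, 169, 177, 247, 258]

Pooled cuts: [0, 8, 12, 23, 30, 39, 47, 70, 73, 87, 101, 110, 129, 140, 146, 169, 177, 179, 187, 211, 216, 232, 247, 258, 260, 276]

Fragments:
  0→8: 8 bp
  8→12: 4 bp
  12→23: 11 bp
  23→30: 7 bp
  30→39: 9 bp
  39→47: 8 bp
  47→70: 23 bp
  70→73: 3 bp
  73→87: 14 bp
  87→101: 14 bp
  101→110: 9 bp
  110→129: 19 bp
  129→140: 11 bp
  140→146: 6 bp
  146→169: 23 bp
  169→177: 8 bp
  177→179: 2 bp
  179→187: 8 bp
  187→211: 24 bp
  211→216: 5 bp
  216→232: 16 bp
  232→247: 15 bp
  247→258: 11 bp
  258→260: 2 bp
  260→276: 16 bp
  276→0 (wrap): 287-276+0 = 11 bp

[2,2,3,4,5,6,7,8,8,8,8,9,9,11,11,11,11,14,14,15,16,16,19,23,23,24]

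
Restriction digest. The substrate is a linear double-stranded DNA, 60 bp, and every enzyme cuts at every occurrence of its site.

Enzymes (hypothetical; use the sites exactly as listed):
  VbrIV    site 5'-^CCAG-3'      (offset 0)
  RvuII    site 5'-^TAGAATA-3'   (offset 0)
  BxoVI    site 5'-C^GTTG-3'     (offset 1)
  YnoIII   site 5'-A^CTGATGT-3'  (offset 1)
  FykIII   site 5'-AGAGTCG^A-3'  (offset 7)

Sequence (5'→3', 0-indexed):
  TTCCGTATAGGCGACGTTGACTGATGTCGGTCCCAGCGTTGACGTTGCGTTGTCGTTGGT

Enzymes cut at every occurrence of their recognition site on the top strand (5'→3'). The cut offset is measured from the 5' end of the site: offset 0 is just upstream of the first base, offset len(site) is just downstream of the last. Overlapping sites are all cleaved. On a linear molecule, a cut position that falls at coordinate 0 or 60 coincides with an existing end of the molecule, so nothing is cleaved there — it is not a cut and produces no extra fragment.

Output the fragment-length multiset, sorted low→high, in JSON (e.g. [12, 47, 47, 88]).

Scan for sites:
  VbrIV (CCAG, off=0): starts [32] → cuts [32]
  RvuII (TAGAATA, off=0): no sites
  BxoVI (CGTTG, off=1): starts [14, 36, 42, 47, 53] → cuts [15, 37, 43, 48, 54]
  YnoIII (ACTGATGT, off=1): starts [19] → cuts [20]
  FykIII (AGAGTCGA, off=7): no sites

All cut coordinates (distinct, sorted): [15, 20, 32, 37, 43, 48, 54]

Fragment lengths:
  [0,15): 15 bp
  [15,20): 5 bp
  [20,32): 12 bp
  [32,37): 5 bp
  [37,43): 6 bp
  [43,48): 5 bp
  [48,54): 6 bp
  [54,60): 6 bp

[5,5,5,6,6,6,12,15]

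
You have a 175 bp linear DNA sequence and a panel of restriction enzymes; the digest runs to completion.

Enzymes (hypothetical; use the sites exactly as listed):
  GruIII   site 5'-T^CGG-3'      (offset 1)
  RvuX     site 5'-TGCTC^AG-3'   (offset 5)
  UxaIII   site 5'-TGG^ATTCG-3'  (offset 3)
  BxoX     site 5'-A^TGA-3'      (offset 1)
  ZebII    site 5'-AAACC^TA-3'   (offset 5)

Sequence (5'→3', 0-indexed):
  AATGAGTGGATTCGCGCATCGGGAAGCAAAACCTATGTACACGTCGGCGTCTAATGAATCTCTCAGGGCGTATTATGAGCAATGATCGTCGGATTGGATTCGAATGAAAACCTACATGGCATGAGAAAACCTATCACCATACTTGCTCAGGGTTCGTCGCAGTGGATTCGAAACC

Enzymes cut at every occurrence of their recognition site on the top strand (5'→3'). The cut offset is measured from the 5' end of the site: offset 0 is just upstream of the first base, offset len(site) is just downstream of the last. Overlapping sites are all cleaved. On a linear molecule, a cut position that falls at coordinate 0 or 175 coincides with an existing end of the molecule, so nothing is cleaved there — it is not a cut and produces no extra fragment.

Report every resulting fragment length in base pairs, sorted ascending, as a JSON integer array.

[2,7,7,7,7,8,8,9,10,10,10,10,11,14,17,17,21]

Scan for sites:
  GruIII TCGG/1: at [18, 43, 88] ⇒ [19, 44, 89]
  RvuX TGCTCAG/5: at [143] ⇒ [148]
  UxaIII TGGATTCG/3: at [6, 94, 162] ⇒ [9, 97, 165]
  BxoX ATGA/1: at [1, 53, 74, 81, 103, 120] ⇒ [2, 54, 75, 82, 104, 121]
  ZebII AAACCTA/5: at [28, 107, 126] ⇒ [33, 112, 131]

All cut coordinates (distinct, sorted): [2, 9, 19, 33, 44, 54, 75, 82, 89, 97, 104, 112, 121, 131, 148, 165]

Fragments:
  [0,2): 2 bp
  [2,9): 7 bp
  [9,19): 10 bp
  [19,33): 14 bp
  [33,44): 11 bp
  [44,54): 10 bp
  [54,75): 21 bp
  [75,82): 7 bp
  [82,89): 7 bp
  [89,97): 8 bp
  [97,104): 7 bp
  [104,112): 8 bp
  [112,121): 9 bp
  [121,131): 10 bp
  [131,148): 17 bp
  [148,165): 17 bp
  [165,175): 10 bp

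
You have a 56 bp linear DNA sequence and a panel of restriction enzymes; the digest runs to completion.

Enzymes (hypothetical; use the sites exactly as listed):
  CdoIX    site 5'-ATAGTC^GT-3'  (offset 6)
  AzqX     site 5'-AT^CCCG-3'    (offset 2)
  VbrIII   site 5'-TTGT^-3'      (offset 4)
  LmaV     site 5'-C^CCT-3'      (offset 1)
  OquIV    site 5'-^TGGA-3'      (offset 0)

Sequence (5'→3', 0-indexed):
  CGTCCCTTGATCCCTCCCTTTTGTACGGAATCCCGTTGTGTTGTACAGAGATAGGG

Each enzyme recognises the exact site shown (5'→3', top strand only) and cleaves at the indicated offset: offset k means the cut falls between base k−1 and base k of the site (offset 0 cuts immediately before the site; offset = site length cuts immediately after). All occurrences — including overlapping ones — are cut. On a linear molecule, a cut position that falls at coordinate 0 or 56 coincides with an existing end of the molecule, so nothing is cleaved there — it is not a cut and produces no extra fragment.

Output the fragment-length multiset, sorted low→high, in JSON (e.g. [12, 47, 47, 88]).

[4,4,5,7,8,8,8,12]

Scan for sites:
  CdoIX (ATAGTCGT, off=6): no sites
  AzqX ATCCCG/2: at [29] ⇒ [31]
  VbrIII TTGT/4: at [20, 35, 40] ⇒ [24, 39, 44]
  LmaV CCCT/1: at [3, 11, 15] ⇒ [4, 12, 16]
  OquIV (TGGA, off=0): no sites

All cut coordinates (distinct, sorted): [4, 12, 16, 24, 31, 39, 44]

Fragments:
  [0,4): 4 bp
  [4,12): 8 bp
  [12,16): 4 bp
  [16,24): 8 bp
  [24,31): 7 bp
  [31,39): 8 bp
  [39,44): 5 bp
  [44,56): 12 bp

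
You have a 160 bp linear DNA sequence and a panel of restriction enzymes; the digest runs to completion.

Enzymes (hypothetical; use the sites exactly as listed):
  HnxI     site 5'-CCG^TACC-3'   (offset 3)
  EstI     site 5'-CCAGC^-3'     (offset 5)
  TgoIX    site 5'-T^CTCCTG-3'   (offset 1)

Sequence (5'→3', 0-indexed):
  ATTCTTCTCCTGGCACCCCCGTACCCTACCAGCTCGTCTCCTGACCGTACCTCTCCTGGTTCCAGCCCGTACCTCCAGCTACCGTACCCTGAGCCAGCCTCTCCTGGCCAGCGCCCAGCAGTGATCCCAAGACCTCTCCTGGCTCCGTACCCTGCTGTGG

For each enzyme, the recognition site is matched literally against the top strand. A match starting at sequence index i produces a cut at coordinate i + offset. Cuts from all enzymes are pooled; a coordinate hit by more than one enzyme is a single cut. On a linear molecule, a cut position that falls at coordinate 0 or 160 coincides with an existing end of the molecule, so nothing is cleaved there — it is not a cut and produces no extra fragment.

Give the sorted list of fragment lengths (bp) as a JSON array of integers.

Per-enzyme occurrences:
  HnxI (CCGTACC, off=3): starts [18, 44, 66, 81, 144] → cuts [21, 47, 69, 84, 147]
  EstI (CCAGC, off=5): starts [28, 61, 74, 93, 107, 114] → cuts [33, 66, 79, 98, 112, 119]
  TgoIX (TCTCCTG, off=1): starts [5, 36, 51, 99, 134] → cuts [6, 37, 52, 100, 135]

Pooled cuts: [6, 21, 33, 37, 47, 52, 66, 69, 79, 84, 98, 100, 112, 119, 135, 147]

Fragments:
  [0,6): 6 bp
  [6,21): 15 bp
  [21,33): 12 bp
  [33,37): 4 bp
  [37,47): 10 bp
  [47,52): 5 bp
  [52,66): 14 bp
  [66,69): 3 bp
  [69,79): 10 bp
  [79,84): 5 bp
  [84,98): 14 bp
  [98,100): 2 bp
  [100,112): 12 bp
  [112,119): 7 bp
  [119,135): 16 bp
  [135,147): 12 bp
  [147,160): 13 bp

[2,3,4,5,5,6,7,10,10,12,12,12,13,14,14,15,16]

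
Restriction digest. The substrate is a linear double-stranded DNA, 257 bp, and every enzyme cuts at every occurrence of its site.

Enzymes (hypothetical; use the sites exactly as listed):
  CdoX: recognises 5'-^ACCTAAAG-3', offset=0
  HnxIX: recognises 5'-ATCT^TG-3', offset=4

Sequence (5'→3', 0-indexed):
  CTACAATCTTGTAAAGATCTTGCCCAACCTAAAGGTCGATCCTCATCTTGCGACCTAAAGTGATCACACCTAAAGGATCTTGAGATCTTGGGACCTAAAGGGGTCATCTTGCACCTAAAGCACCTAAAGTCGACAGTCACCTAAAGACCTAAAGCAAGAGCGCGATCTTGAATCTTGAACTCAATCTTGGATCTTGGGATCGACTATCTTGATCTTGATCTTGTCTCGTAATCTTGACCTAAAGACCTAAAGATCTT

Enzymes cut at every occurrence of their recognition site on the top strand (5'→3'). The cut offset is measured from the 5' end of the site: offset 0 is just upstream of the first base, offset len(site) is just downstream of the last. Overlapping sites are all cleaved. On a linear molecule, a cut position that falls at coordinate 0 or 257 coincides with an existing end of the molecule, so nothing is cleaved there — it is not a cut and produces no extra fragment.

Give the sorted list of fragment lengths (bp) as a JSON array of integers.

[2,3,4,4,6,6,6,7,7,8,8,8,9,9,11,12,13,13,13,15,15,17,17,22,22]

Scan for sites:
  CdoX (ACCTAAAG, off=0): starts [26, 52, 67, 92, 112, 121, 138, 146, 236, 244] → cuts [26, 52, 67, 92, 112, 121, 138, 146, 236, 244]
  HnxIX (ATCTTG, off=4): starts [5, 16, 44, 76, 84, 105, 164, 171, 183, 190, 205, 211, 217, 230] → cuts [9, 20, 48, 80, 88, 109, 168, 175, 187, 194, 209, 215, 221, 234]

Pooled cuts: [9, 20, 26, 48, 52, 67, 80, 88, 92, 109, 112, 121, 138, 146, 168, 175, 187, 194, 209, 215, 221, 234, 236, 244]

Fragment lengths:
  [0,9): 9 bp
  [9,20): 11 bp
  [20,26): 6 bp
  [26,48): 22 bp
  [48,52): 4 bp
  [52,67): 15 bp
  [67,80): 13 bp
  [80,88): 8 bp
  [88,92): 4 bp
  [92,109): 17 bp
  [109,112): 3 bp
  [112,121): 9 bp
  [121,138): 17 bp
  [138,146): 8 bp
  [146,168): 22 bp
  [168,175): 7 bp
  [175,187): 12 bp
  [187,194): 7 bp
  [194,209): 15 bp
  [209,215): 6 bp
  [215,221): 6 bp
  [221,234): 13 bp
  [234,236): 2 bp
  [236,244): 8 bp
  [244,257): 13 bp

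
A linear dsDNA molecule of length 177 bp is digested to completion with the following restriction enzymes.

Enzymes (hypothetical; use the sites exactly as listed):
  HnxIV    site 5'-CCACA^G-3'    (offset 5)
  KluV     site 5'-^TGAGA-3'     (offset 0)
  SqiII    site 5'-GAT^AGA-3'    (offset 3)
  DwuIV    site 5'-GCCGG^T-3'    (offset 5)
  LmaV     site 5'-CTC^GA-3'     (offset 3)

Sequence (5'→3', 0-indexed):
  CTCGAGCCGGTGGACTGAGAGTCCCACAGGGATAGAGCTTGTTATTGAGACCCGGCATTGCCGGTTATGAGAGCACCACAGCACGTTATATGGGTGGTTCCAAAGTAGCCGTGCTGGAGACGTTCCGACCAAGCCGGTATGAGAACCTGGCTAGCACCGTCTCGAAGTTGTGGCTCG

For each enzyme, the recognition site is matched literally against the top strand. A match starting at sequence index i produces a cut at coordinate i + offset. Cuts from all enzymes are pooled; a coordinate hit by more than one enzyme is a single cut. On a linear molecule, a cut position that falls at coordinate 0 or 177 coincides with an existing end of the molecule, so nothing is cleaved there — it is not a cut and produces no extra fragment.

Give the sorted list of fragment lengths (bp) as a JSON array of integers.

Site scan:
  HnxIV CCACAG/5: at [23, 75] ⇒ [28, 80]
  KluV TGAGA/0: at [15, 45, 67, 139] ⇒ [15, 45, 67, 139]
  SqiII GATAGA/3: at [30] ⇒ [33]
  DwuIV GCCGGT/5: at [5, 59, 132] ⇒ [10, 64, 137]
  LmaV CTCGA/3: at [0, 160] ⇒ [3, 163]

All cut coordinates (distinct, sorted): [3, 10, 15, 28, 33, 45, 64, 67, 80, 137, 139, 163]

Fragment lengths:
  [0,3): 3 bp
  [3,10): 7 bp
  [10,15): 5 bp
  [15,28): 13 bp
  [28,33): 5 bp
  [33,45): 12 bp
  [45,64): 19 bp
  [64,67): 3 bp
  [67,80): 13 bp
  [80,137): 57 bp
  [137,139): 2 bp
  [139,163): 24 bp
  [163,177): 14 bp

[2,3,3,5,5,7,12,13,13,14,19,24,57]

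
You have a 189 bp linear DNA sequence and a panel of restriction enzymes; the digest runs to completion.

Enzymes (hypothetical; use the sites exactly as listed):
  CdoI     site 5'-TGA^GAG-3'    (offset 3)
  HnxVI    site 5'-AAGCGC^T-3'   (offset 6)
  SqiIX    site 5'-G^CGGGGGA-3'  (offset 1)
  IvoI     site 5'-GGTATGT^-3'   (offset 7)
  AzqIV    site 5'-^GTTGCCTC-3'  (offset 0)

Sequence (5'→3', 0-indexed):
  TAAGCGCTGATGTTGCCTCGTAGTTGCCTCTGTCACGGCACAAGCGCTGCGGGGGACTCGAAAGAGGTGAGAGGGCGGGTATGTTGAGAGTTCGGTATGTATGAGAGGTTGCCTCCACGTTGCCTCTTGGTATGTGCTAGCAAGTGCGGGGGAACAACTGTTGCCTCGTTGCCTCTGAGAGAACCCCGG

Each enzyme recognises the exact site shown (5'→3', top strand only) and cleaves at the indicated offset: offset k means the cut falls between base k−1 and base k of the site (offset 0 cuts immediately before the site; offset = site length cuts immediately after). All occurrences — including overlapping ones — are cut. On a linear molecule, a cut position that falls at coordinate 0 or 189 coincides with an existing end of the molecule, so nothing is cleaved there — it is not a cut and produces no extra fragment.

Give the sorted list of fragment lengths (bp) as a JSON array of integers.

[2,3,3,4,4,7,8,11,11,11,11,11,13,13,14,17,21,25]

Per-enzyme occurrences:
  CdoI TGAGAG/3: at [67, 84, 101, 175] ⇒ [70, 87, 104, 178]
  HnxVI AAGCGCT/6: at [1, 41] ⇒ [7, 47]
  SqiIX GCGGGGGA/1: at [48, 145] ⇒ [49, 146]
  IvoI GGTATGT/7: at [77, 93, 128] ⇒ [84, 100, 135]
  AzqIV GTTGCCTC/0: at [11, 22, 107, 118, 159, 167] ⇒ [11, 22, 107, 118, 159, 167]

All cut coordinates (distinct, sorted): [7, 11, 22, 47, 49, 70, 84, 87, 100, 104, 107, 118, 135, 146, 159, 167, 178]

Fragments:
  [0,7): 7 bp
  [7,11): 4 bp
  [11,22): 11 bp
  [22,47): 25 bp
  [47,49): 2 bp
  [49,70): 21 bp
  [70,84): 14 bp
  [84,87): 3 bp
  [87,100): 13 bp
  [100,104): 4 bp
  [104,107): 3 bp
  [107,118): 11 bp
  [118,135): 17 bp
  [135,146): 11 bp
  [146,159): 13 bp
  [159,167): 8 bp
  [167,178): 11 bp
  [178,189): 11 bp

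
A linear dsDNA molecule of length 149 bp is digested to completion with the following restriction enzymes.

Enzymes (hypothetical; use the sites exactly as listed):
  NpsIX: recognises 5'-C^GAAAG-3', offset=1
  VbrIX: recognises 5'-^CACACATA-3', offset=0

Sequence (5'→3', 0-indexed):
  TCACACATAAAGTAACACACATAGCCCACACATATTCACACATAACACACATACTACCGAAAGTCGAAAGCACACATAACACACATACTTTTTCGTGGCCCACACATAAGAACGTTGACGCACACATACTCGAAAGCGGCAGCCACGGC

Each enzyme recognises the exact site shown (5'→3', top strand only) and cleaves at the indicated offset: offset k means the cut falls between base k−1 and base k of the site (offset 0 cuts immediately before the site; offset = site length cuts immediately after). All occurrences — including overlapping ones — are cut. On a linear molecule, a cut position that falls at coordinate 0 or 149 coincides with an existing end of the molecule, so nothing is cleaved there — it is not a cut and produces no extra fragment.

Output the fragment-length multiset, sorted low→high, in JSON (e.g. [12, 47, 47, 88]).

Site scan:
  NpsIX CGAAAG/1: at [57, 64, 130] ⇒ [58, 65, 131]
  VbrIX CACACATA/0: at [1, 15, 26, 36, 45, 70, 79, 100, 120] ⇒ [1, 15, 26, 36, 45, 70, 79, 100, 120]

All cut coordinates (distinct, sorted): [1, 15, 26, 36, 45, 58, 65, 70, 79, 100, 120, 131]

Fragment lengths:
  [0,1): 1 bp
  [1,15): 14 bp
  [15,26): 11 bp
  [26,36): 10 bp
  [36,45): 9 bp
  [45,58): 13 bp
  [58,65): 7 bp
  [65,70): 5 bp
  [70,79): 9 bp
  [79,100): 21 bp
  [100,120): 20 bp
  [120,131): 11 bp
  [131,149): 18 bp

[1,5,7,9,9,10,11,11,13,14,18,20,21]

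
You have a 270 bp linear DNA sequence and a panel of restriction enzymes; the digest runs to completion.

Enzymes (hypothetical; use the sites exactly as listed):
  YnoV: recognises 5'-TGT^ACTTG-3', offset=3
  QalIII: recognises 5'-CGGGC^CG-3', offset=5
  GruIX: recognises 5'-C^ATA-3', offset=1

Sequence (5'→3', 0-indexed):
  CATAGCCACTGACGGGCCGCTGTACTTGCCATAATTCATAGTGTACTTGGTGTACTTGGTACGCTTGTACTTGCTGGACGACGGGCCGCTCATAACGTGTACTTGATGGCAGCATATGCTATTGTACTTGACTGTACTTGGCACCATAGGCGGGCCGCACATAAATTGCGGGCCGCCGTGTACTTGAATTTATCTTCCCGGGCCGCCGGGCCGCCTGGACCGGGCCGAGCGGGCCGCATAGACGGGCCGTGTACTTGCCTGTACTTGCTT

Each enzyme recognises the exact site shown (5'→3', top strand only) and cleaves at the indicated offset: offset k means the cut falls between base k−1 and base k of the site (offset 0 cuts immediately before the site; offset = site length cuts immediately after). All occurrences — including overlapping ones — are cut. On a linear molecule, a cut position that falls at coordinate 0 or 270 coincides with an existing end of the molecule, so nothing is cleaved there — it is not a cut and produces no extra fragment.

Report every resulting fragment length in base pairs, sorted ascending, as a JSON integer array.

Scan for sites:
  YnoV TGTACTTG/3: at [20, 41, 50, 65, 97, 122, 132, 178, 249, 259] ⇒ [23, 44, 53, 68, 100, 125, 135, 181, 252, 262]
  QalIII CGGGCCG/5: at [12, 81, 150, 168, 198, 206, 220, 229, 242] ⇒ [17, 86, 155, 173, 203, 211, 225, 234, 247]
  GruIX CATA/1: at [0, 29, 36, 90, 112, 144, 159, 236] ⇒ [1, 30, 37, 91, 113, 145, 160, 237]

All cut coordinates (distinct, sorted): [1, 17, 23, 30, 37, 44, 53, 68, 86, 91, 100, 113, 125, 135, 145, 155, 160, 173, 181, 203, 211, 225, 234, 237, 247, 252, 262]

Fragment lengths:
  [0,1): 1 bp
  [1,17): 16 bp
  [17,23): 6 bp
  [23,30): 7 bp
  [30,37): 7 bp
  [37,44): 7 bp
  [44,53): 9 bp
  [53,68): 15 bp
  [68,86): 18 bp
  [86,91): 5 bp
  [91,100): 9 bp
  [100,113): 13 bp
  [113,125): 12 bp
  [125,135): 10 bp
  [135,145): 10 bp
  [145,155): 10 bp
  [155,160): 5 bp
  [160,173): 13 bp
  [173,181): 8 bp
  [181,203): 22 bp
  [203,211): 8 bp
  [211,225): 14 bp
  [225,234): 9 bp
  [234,237): 3 bp
  [237,247): 10 bp
  [247,252): 5 bp
  [252,262): 10 bp
  [262,270): 8 bp

[1,3,5,5,5,6,7,7,7,8,8,8,9,9,9,10,10,10,10,10,12,13,13,14,15,16,18,22]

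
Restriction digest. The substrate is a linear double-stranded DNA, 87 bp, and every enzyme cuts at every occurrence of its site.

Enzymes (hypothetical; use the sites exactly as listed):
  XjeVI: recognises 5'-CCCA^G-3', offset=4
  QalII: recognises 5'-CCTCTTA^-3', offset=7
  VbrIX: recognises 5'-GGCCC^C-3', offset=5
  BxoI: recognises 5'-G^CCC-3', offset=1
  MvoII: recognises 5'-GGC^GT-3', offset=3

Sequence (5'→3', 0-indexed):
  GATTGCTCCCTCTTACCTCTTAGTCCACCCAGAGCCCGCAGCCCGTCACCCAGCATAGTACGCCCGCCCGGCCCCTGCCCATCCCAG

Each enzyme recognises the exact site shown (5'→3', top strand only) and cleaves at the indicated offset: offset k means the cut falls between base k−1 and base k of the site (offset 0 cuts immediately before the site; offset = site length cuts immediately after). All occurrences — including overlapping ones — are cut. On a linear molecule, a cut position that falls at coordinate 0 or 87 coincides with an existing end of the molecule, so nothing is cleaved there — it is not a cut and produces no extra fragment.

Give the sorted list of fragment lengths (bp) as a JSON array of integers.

Per-enzyme occurrences:
  XjeVI (CCCAG, off=4): starts [27, 48, 82] → cuts [31, 52, 86]
  QalII (CCTCTTA, off=7): starts [8, 15] → cuts [15, 22]
  VbrIX (GGCCCC, off=5): starts [69] → cuts [74]
  BxoI (GCCC, off=1): starts [33, 40, 61, 65, 70, 76] → cuts [34, 41, 62, 66, 71, 77]
  MvoII (GGCGT, off=3): no sites

All cut coordinates (distinct, sorted): [15, 22, 31, 34, 41, 52, 62, 66, 71, 74, 77, 86]

Fragment lengths:
  [0,15): 15 bp
  [15,22): 7 bp
  [22,31): 9 bp
  [31,34): 3 bp
  [34,41): 7 bp
  [41,52): 11 bp
  [52,62): 10 bp
  [62,66): 4 bp
  [66,71): 5 bp
  [71,74): 3 bp
  [74,77): 3 bp
  [77,86): 9 bp
  [86,87): 1 bp

[1,3,3,3,4,5,7,7,9,9,10,11,15]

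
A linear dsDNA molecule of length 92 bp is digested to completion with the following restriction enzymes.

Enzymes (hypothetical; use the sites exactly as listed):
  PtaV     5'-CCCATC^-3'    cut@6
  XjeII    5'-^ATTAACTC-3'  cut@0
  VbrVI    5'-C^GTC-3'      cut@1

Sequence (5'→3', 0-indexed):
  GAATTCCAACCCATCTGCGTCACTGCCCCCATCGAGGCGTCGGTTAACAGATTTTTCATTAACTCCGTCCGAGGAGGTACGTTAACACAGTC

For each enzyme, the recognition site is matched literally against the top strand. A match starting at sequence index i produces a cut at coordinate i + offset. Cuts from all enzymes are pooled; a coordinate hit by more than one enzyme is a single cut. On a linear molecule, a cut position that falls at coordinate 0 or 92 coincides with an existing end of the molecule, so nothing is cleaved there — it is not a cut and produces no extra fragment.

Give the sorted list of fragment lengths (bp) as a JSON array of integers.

[3,5,9,15,15,19,26]

Scan for sites:
  PtaV (CCCATC, off=6): starts [9, 27] → cuts [15, 33]
  XjeII (ATTAACTC, off=0): starts [57] → cuts [57]
  VbrVI (CGTC, off=1): starts [17, 37, 65] → cuts [18, 38, 66]

All cut coordinates (distinct, sorted): [15, 18, 33, 38, 57, 66]

Fragment lengths:
  [0,15): 15 bp
  [15,18): 3 bp
  [18,33): 15 bp
  [33,38): 5 bp
  [38,57): 19 bp
  [57,66): 9 bp
  [66,92): 26 bp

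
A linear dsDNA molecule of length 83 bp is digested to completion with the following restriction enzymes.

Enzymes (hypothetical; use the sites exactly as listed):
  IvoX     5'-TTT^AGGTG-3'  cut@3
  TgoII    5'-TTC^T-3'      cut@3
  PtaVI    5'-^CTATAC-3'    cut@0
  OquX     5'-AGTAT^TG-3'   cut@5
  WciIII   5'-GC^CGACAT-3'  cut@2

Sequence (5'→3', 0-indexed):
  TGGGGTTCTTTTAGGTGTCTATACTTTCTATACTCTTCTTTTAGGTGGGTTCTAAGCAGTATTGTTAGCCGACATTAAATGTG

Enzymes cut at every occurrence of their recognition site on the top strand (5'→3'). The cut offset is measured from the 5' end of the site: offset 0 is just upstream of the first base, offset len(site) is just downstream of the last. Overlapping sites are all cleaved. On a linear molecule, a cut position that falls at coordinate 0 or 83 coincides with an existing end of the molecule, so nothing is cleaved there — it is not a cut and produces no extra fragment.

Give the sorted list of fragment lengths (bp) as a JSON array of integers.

[1,4,4,6,7,8,9,10,10,10,14]

Per-enzyme occurrences:
  IvoX TTTAGGTG/3: at [9, 39] ⇒ [12, 42]
  TgoII TTCT/3: at [5, 25, 35, 49] ⇒ [8, 28, 38, 52]
  PtaVI CTATAC/0: at [18, 27] ⇒ [18, 27]
  OquX AGTATTG/5: at [57] ⇒ [62]
  WciIII GCCGACAT/2: at [67] ⇒ [69]

All cut coordinates (distinct, sorted): [8, 12, 18, 27, 28, 38, 42, 52, 62, 69]

Fragments:
  [0,8): 8 bp
  [8,12): 4 bp
  [12,18): 6 bp
  [18,27): 9 bp
  [27,28): 1 bp
  [28,38): 10 bp
  [38,42): 4 bp
  [42,52): 10 bp
  [52,62): 10 bp
  [62,69): 7 bp
  [69,83): 14 bp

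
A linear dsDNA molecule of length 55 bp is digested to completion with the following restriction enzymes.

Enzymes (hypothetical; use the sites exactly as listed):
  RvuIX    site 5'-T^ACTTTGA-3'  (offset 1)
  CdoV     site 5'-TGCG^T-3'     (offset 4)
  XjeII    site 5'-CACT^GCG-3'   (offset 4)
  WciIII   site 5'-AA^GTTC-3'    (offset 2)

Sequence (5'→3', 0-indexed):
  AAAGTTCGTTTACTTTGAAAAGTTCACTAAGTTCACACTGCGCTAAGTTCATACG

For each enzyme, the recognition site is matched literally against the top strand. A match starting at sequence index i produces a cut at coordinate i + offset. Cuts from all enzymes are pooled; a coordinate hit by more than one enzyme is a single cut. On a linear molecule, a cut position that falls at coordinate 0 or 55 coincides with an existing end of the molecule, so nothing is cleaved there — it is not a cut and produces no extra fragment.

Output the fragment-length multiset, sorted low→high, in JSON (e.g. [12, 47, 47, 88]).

[3,7,8,9,9,9,10]

Per-enzyme occurrences:
  RvuIX TACTTTGA/1: at [10] ⇒ [11]
  CdoV (TGCGT, off=4): no sites
  XjeII CACTGCG/4: at [35] ⇒ [39]
  WciIII AAGTTC/2: at [1, 19, 28, 44] ⇒ [3, 21, 30, 46]

Pooled cuts: [3, 11, 21, 30, 39, 46]

Fragment lengths:
  [0,3): 3 bp
  [3,11): 8 bp
  [11,21): 10 bp
  [21,30): 9 bp
  [30,39): 9 bp
  [39,46): 7 bp
  [46,55): 9 bp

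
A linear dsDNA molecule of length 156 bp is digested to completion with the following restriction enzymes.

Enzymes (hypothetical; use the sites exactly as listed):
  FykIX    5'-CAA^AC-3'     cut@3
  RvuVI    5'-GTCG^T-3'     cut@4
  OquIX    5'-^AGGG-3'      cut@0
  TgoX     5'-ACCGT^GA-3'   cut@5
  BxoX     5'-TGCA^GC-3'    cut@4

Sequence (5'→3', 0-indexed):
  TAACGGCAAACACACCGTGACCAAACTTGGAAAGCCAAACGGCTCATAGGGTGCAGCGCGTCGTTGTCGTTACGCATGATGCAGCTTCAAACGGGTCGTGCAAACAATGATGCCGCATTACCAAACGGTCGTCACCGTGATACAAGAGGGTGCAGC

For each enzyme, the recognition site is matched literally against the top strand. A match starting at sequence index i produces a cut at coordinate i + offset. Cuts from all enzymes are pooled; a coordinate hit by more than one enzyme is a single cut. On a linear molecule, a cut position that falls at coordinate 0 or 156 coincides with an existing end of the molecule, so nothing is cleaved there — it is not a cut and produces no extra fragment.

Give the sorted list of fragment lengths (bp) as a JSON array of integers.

[2,5,6,6,7,7,7,8,8,8,8,8,9,9,9,14,14,21]

Site scan:
  FykIX (CAAAC, off=3): starts [6, 21, 35, 87, 100, 121] → cuts [9, 24, 38, 90, 103, 124]
  RvuVI (GTCGT, off=4): starts [59, 65, 94, 127] → cuts [63, 69, 98, 131]
  OquIX (AGGG, off=0): starts [47, 146] → cuts [47, 146]
  TgoX (ACCGTGA, off=5): starts [13, 133] → cuts [18, 138]
  BxoX (TGCAGC, off=4): starts [51, 79, 150] → cuts [55, 83, 154]

All cut coordinates (distinct, sorted): [9, 18, 24, 38, 47, 55, 63, 69, 83, 90, 98, 103, 124, 131, 138, 146, 154]

Fragments:
  [0,9): 9 bp
  [9,18): 9 bp
  [18,24): 6 bp
  [24,38): 14 bp
  [38,47): 9 bp
  [47,55): 8 bp
  [55,63): 8 bp
  [63,69): 6 bp
  [69,83): 14 bp
  [83,90): 7 bp
  [90,98): 8 bp
  [98,103): 5 bp
  [103,124): 21 bp
  [124,131): 7 bp
  [131,138): 7 bp
  [138,146): 8 bp
  [146,154): 8 bp
  [154,156): 2 bp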